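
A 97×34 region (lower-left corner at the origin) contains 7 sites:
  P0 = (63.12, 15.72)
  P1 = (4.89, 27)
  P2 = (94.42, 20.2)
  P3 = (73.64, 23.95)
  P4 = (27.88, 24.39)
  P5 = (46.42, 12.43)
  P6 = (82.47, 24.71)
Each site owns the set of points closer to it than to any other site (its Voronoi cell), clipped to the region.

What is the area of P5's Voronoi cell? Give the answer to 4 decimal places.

Area of P5's cell: 610.4135

1. box [0,97]×[0,34]: [(0, 0) (97, 0) (97, 34) (0, 34)]
2. ⊥bis P5·P0 via (54.77,14.075): [(0, 0) (57.5429, 0) (50.8447, 34) (0, 34)]  |A|=1842.5878
3. ⊥bis P5·P1 via (25.655,19.715): [(18.7384, 0) (57.5429, 0) (50.8447, 34) (30.6666, 34)]  |A|=1002.7029
4. ⊥bis P5·P2 via (70.42,16.315): [(18.7384, 0) (57.5429, 0) (50.8447, 34) (30.6666, 34)]  |A|=1002.7029
5. ⊥bis P5·P3 via (60.03,18.19): [(18.7384, 0) (57.5429, 0) (50.8447, 34) (30.6666, 34)]  |A|=1002.7029
6. ⊥bis P5·P4 via (37.15,18.41): [(25.2739, 0) (57.5429, 0) (50.8447, 34) (47.207, 34)]  |A|=610.4135
7. ⊥bis P5·P6 via (64.445,18.57): [(25.2739, 0) (57.5429, 0) (50.8447, 34) (47.207, 34)]  |A|=610.4135
8. canonical 4-gon: [(25.2739, 0) (57.5429, 0) (50.8447, 34) (47.207, 34)]
9. shoelace: 610.4135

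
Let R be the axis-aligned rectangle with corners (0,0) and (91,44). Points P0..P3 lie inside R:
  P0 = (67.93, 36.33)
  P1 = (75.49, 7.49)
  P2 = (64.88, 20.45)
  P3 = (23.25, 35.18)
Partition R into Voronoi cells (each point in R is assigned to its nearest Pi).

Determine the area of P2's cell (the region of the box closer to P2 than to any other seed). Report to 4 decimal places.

1. box [0,91]×[0,44]: [(0, 0) (91, 0) (91, 44) (0, 44)]
2. ⊥bis P2·P0 via (66.405,28.39): [(0, 41.1441) (0, 0) (91, 0) (91, 23.6661)]  |A|=2948.8667
3. ⊥bis P2·P1 via (70.185,13.97): [(83.7335, 25.0618) (0, 41.1441) (0, 0) (53.1208, 0)]  |A|=2388.2214
4. ⊥bis P2·P3 via (44.065,27.815): [(83.7335, 25.0618) (45.6771, 32.3711) (34.2232, 0) (53.1208, 0)]  |A|=894.6284
5. canonical 4-gon: [(83.7335, 25.0618) (45.6771, 32.3711) (34.2232, 0) (53.1208, 0)]
6. shoelace: 894.6284

Area of P2's cell: 894.6284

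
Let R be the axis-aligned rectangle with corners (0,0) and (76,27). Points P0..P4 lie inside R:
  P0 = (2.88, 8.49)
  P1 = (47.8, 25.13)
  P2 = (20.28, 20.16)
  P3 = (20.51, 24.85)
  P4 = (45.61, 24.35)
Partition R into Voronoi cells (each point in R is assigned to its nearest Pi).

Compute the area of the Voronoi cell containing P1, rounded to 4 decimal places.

Area of P1's cell: 682.8762

1. box [0,76]×[0,27]: [(0, 0) (76, 0) (76, 27) (0, 27)]
2. ⊥bis P1·P0 via (25.34,16.81): [(31.567, 0) (76, 0) (76, 27) (21.5653, 27)]  |A|=1334.7141
3. ⊥bis P1·P2 via (34.04,22.645): [(38.1296, 0) (76, 0) (76, 27) (33.2535, 27)]  |A|=1088.3282
4. ⊥bis P1·P3 via (34.155,24.99): [(34.1874, 21.8286) (38.1296, 0) (76, 0) (76, 27) (34.1344, 27)]  |A|=1086.0505
5. ⊥bis P1·P4 via (46.705,24.74): [(55.5165, 0) (76, 0) (76, 27) (45.9001, 27)]  |A|=682.8762
6. canonical 4-gon: [(55.5165, 0) (76, 0) (76, 27) (45.9001, 27)]
7. shoelace: 682.8762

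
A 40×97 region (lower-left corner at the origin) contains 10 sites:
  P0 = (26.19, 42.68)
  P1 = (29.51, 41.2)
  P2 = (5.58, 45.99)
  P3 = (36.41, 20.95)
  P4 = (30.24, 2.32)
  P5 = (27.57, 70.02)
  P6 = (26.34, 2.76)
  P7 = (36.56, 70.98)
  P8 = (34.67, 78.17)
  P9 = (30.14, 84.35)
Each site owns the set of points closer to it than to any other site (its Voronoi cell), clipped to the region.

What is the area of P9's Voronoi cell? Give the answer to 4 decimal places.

1. box [0,40]×[0,97]: [(0, 0) (40, 0) (40, 97) (0, 97)]
2. ⊥bis P9·P0 via (28.165,63.515): [(0, 66.1848) (40, 62.3931) (40, 97) (0, 97)]  |A|=1308.4408
3. ⊥bis P9·P1 via (29.825,62.775): [(0, 66.1848) (37.0906, 62.6689) (40, 62.6264) (40, 97) (0, 97)]  |A|=1308.1014
4. ⊥bis P9·P2 via (17.86,65.17): [(0, 76.6049) (19.1033, 64.374) (37.0906, 62.6689) (40, 62.6264) (40, 97) (0, 97)]  |A|=1208.5728
5. ⊥bis P9·P3 via (33.275,52.65): [(0, 76.6049) (19.1033, 64.374) (37.0906, 62.6689) (40, 62.6264) (40, 97) (0, 97)]  |A|=1208.5728
6. ⊥bis P9·P4 via (30.19,43.335): [(0, 76.6049) (19.1033, 64.374) (37.0906, 62.6689) (40, 62.6264) (40, 97) (0, 97)]  |A|=1208.5728
7. ⊥bis P9·P5 via (28.855,77.185): [(0, 82.36) (40, 75.1862) (40, 97) (0, 97)]  |A|=729.0763
8. ⊥bis P9·P6 via (28.24,43.555): [(0, 82.36) (40, 75.1862) (40, 97) (0, 97)]  |A|=729.0763
9. ⊥bis P9·P7 via (33.35,77.665): [(0, 82.36) (31.3999, 76.7286) (40, 80.8582) (40, 97) (0, 97)]  |A|=704.6865
10. ⊥bis P9·P8 via (32.405,81.26): [(0, 82.36) (27.2407, 77.4745) (40, 86.8272) (40, 97) (0, 97)]  |A|=654.8108
11. canonical 5-gon: [(0, 82.36) (27.2407, 77.4745) (40, 86.8272) (40, 97) (0, 97)]
12. shoelace: 654.8108

Area of P9's cell: 654.8108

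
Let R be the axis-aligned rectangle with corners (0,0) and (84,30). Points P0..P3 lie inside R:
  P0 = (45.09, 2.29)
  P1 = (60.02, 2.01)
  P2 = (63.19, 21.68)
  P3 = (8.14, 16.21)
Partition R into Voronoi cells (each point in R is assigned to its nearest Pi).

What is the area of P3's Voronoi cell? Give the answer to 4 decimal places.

1. box [0,84]×[0,30]: [(0, 0) (84, 0) (84, 30) (0, 30)]
2. ⊥bis P3·P0 via (26.615,9.25): [(0, 0) (23.1303, 0) (34.4321, 30) (0, 30)]  |A|=863.4351
3. ⊥bis P3·P1 via (34.08,9.11): [(0, 0) (23.1303, 0) (34.4321, 30) (0, 30)]  |A|=863.4351
4. ⊥bis P3·P2 via (35.665,18.945): [(0, 0) (23.1303, 0) (34.4321, 30) (0, 30)]  |A|=863.4351
5. canonical 4-gon: [(0, 0) (23.1303, 0) (34.4321, 30) (0, 30)]
6. shoelace: 863.4351

Area of P3's cell: 863.4351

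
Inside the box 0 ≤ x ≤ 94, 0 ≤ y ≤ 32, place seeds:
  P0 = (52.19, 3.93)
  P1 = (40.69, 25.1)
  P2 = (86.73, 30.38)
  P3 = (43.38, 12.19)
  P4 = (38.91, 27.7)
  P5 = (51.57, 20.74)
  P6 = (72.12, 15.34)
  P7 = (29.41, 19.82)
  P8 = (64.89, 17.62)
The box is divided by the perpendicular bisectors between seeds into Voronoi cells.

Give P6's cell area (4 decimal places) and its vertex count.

Area of P6's cell: 534.8260 (5 vertices)

1. box [0,94]×[0,32]: [(0, 0) (94, 0) (94, 32) (0, 32)]
2. ⊥bis P6·P0 via (62.155,9.635): [(67.6711, 0) (94, 0) (94, 32) (49.351, 32)]  |A|=1135.6476
3. ⊥bis P6·P1 via (56.405,20.22): [(56.296, 19.869) (67.6711, 0) (94, 0) (94, 32) (60.0631, 32)]  |A|=1070.6732
4. ⊥bis P6·P2 via (79.425,22.86): [(56.296, 19.869) (67.6711, 0) (94, 0) (94, 8.7017) (70.016, 32) (60.0631, 32)]  |A|=791.28
5. ⊥bis P6·P3 via (57.75,13.765): [(56.8762, 21.7374) (57.2668, 18.1732) (67.6711, 0) (94, 0) (94, 8.7017) (70.016, 32) (60.0631, 32)]  |A|=789.8811
6. ⊥bis P6·P4 via (55.515,21.52): [(56.8762, 21.7374) (57.2668, 18.1732) (67.6711, 0) (94, 0) (94, 8.7017) (70.016, 32) (60.0631, 32)]  |A|=789.8811
7. ⊥bis P6·P5 via (61.845,18.04): [(60.4287, 12.6503) (67.6711, 0) (94, 0) (94, 8.7017) (70.016, 32) (65.5133, 32)]  |A|=699.8859
8. ⊥bis P6·P7 via (50.765,17.58): [(60.4287, 12.6503) (67.6711, 0) (94, 0) (94, 8.7017) (70.016, 32) (65.5133, 32)]  |A|=699.8859
9. ⊥bis P6·P8 via (68.505,16.48): [(64.8577, 4.9142) (67.6711, 0) (94, 0) (94, 8.7017) (72.6059, 29.4841)]  |A|=534.826
10. canonical 5-gon: [(64.8577, 4.9142) (67.6711, 0) (94, 0) (94, 8.7017) (72.6059, 29.4841)]
11. shoelace: 534.826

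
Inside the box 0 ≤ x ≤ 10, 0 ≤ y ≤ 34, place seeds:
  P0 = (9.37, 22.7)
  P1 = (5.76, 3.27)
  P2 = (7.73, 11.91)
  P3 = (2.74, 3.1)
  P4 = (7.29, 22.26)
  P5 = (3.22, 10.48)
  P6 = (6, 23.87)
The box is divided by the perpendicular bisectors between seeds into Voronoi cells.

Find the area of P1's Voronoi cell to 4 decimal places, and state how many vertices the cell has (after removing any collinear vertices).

1. box [0,10]×[0,34]: [(0, 0) (10, 0) (10, 34) (0, 34)]
2. ⊥bis P1·P0 via (7.565,12.985): [(0, 14.3905) (0, 0) (10, 0) (10, 12.5326)]  |A|=134.6156
3. ⊥bis P1·P2 via (6.745,7.59): [(0, 9.1279) (0, 0) (10, 0) (10, 6.8478)]  |A|=79.8788
4. ⊥bis P1·P3 via (4.25,3.185): [(3.9664, 8.2236) (4.4293, 0) (10, 0) (10, 6.8478)]  |A|=43.5641
5. ⊥bis P1·P4 via (6.525,12.765): [(3.9664, 8.2236) (4.4293, 0) (10, 0) (10, 6.8478)]  |A|=43.5641
6. ⊥bis P1·P5 via (4.49,6.875): [(6.6082, 7.6212) (4.051, 6.7203) (4.4293, 0) (10, 0) (10, 6.8478)]  |A|=41.6041
7. ⊥bis P1·P6 via (5.88,13.57): [(6.6082, 7.6212) (4.051, 6.7203) (4.4293, 0) (10, 0) (10, 6.8478)]  |A|=41.6041
8. canonical 5-gon: [(6.6082, 7.6212) (4.051, 6.7203) (4.4293, 0) (10, 0) (10, 6.8478)]
9. shoelace: 41.6041

Area of P1's cell: 41.6041 (5 vertices)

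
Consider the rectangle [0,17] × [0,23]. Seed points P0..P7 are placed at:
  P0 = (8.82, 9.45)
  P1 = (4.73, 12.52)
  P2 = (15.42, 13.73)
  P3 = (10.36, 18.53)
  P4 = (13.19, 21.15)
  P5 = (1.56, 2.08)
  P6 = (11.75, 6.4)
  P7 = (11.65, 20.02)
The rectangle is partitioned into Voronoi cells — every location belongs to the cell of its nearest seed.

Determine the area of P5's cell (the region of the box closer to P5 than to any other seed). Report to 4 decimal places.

1. box [0,17]×[0,23]: [(0, 0) (17, 0) (17, 23) (0, 23)]
2. ⊥bis P5·P0 via (5.19,5.765): [(0, 10.8775) (0, 0) (11.0423, 0)]  |A|=60.0568
3. ⊥bis P5·P1 via (3.145,7.3): [(3.8486, 7.0864) (0, 8.2549) (0, 0) (11.0423, 0)]  |A|=55.0101
4. ⊥bis P5·P2 via (8.49,7.905): [(3.8486, 7.0864) (0, 8.2549) (0, 0) (11.0423, 0)]  |A|=55.0101
5. ⊥bis P5·P3 via (5.96,10.305): [(3.8486, 7.0864) (0, 8.2549) (0, 0) (11.0423, 0)]  |A|=55.0101
6. ⊥bis P5·P4 via (7.375,11.615): [(3.8486, 7.0864) (0, 8.2549) (0, 0) (11.0423, 0)]  |A|=55.0101
7. ⊥bis P5·P6 via (6.655,4.24): [(6.5954, 4.3806) (3.8486, 7.0864) (0, 8.2549) (0, 0) (8.4525, 0)]  |A|=49.3376
8. ⊥bis P5·P7 via (6.605,11.05): [(6.5954, 4.3806) (3.8486, 7.0864) (0, 8.2549) (0, 0) (8.4525, 0)]  |A|=49.3376
9. canonical 5-gon: [(6.5954, 4.3806) (3.8486, 7.0864) (0, 8.2549) (0, 0) (8.4525, 0)]
10. shoelace: 49.3376

Area of P5's cell: 49.3376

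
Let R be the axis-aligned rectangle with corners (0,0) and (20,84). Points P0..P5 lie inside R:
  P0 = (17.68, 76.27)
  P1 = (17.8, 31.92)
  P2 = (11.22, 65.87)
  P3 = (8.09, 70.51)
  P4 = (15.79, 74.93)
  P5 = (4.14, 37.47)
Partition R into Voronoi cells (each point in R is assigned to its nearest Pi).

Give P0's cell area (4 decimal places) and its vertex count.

Area of P0's cell: 59.9572 (3 vertices)

1. box [0,20]×[0,84]: [(0, 0) (20, 0) (20, 84) (0, 84)]
2. ⊥bis P0·P1 via (17.74,54.095): [(0, 54.047) (20, 54.1011) (20, 84) (0, 84)]  |A|=598.5189
3. ⊥bis P0·P2 via (14.45,71.07): [(0, 80.0457) (20, 67.6226) (20, 84) (0, 84)]  |A|=203.3173
4. ⊥bis P0·P3 via (12.885,73.39): [(14.1764, 71.24) (20, 67.6226) (20, 84) (6.5124, 84)]  |A|=133.7394
5. ⊥bis P0·P4 via (16.735,75.6): [(20, 70.9949) (20, 84) (10.7794, 84)]  |A|=59.9572
6. ⊥bis P0·P5 via (10.91,56.87): [(20, 70.9949) (20, 84) (10.7794, 84)]  |A|=59.9572
7. canonical 3-gon: [(20, 70.9949) (20, 84) (10.7794, 84)]
8. shoelace: 59.9572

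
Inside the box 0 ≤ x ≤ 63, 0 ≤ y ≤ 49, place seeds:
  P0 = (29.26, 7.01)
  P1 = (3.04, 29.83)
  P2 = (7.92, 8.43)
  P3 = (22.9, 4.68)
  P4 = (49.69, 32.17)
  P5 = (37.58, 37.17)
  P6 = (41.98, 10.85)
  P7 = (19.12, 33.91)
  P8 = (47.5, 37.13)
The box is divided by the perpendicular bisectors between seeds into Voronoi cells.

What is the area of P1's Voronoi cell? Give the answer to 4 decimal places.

1. box [0,63]×[0,49]: [(0, 0) (63, 0) (63, 49) (0, 49)]
2. ⊥bis P1·P0 via (16.15,18.42): [(0, 0) (0.1186, 0) (42.7646, 49) (0, 49)]  |A|=1050.6381
3. ⊥bis P1·P2 via (5.48,19.13): [(0, 17.8804) (19.5629, 22.3414) (42.7646, 49) (0, 49)]  |A|=874.4176
4. ⊥bis P1·P3 via (12.97,17.255): [(0, 17.8804) (19.3497, 22.2928) (19.8962, 22.7244) (42.7646, 49) (0, 49)]  |A|=874.3849
5. ⊥bis P1·P4 via (26.365,31): [(0, 17.8804) (19.3497, 22.2928) (19.8962, 22.7244) (26.405, 30.2029) (25.4621, 49) (0, 49)]  |A|=711.7662
6. ⊥bis P1·P5 via (20.31,33.5): [(0, 17.8804) (19.3497, 22.2928) (19.8962, 22.7244) (22.0693, 25.2212) (17.0161, 49) (0, 49)]  |A|=568.2511
7. ⊥bis P1·P6 via (22.51,20.34): [(0, 17.8804) (19.3497, 22.2928) (19.8962, 22.7244) (22.0693, 25.2212) (17.0161, 49) (0, 49)]  |A|=568.2511
8. ⊥bis P1·P7 via (11.08,31.87): [(0, 17.8804) (13.8294, 21.034) (6.7336, 49) (0, 49)]  |A|=309.3393
9. ⊥bis P1·P8 via (25.27,33.48): [(0, 17.8804) (13.8294, 21.034) (6.7336, 49) (0, 49)]  |A|=309.3393
10. canonical 4-gon: [(0, 17.8804) (13.8294, 21.034) (6.7336, 49) (0, 49)]
11. shoelace: 309.3393

Area of P1's cell: 309.3393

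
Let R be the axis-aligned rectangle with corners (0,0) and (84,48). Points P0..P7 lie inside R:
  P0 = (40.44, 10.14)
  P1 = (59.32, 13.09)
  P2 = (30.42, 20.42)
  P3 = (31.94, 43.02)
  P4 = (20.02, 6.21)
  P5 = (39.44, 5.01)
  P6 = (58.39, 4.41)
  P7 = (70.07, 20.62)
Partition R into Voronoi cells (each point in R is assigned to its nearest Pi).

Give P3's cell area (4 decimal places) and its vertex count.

1. box [0,84]×[0,48]: [(0, 0) (84, 0) (84, 48) (0, 48)]
2. ⊥bis P3·P0 via (36.19,26.58): [(0, 17.2243) (84, 38.9396) (84, 48) (0, 48)]  |A|=1673.1139
3. ⊥bis P3·P1 via (45.63,28.055): [(0, 17.2243) (47.101, 29.4007) (67.4326, 48) (0, 48)]  |A|=1351.883
4. ⊥bis P3·P2 via (31.18,31.72): [(0, 33.8171) (48.3723, 30.5637) (67.4326, 48) (0, 48)]  |A|=930.9181
5. ⊥bis P3·P4 via (25.98,24.615): [(0, 33.8171) (48.3723, 30.5637) (67.4326, 48) (0, 48)]  |A|=930.9181
6. ⊥bis P3·P5 via (35.69,24.015): [(0, 33.8171) (48.3723, 30.5637) (67.4326, 48) (0, 48)]  |A|=930.9181
7. ⊥bis P3·P6 via (45.165,23.715): [(0, 33.8171) (48.3723, 30.5637) (67.4326, 48) (0, 48)]  |A|=930.9181
8. ⊥bis P3·P7 via (51.005,31.82): [(0, 33.8171) (48.3723, 30.5637) (52.4681, 34.3105) (60.5102, 48) (0, 48)]  |A|=883.5359
9. canonical 5-gon: [(0, 33.8171) (48.3723, 30.5637) (52.4681, 34.3105) (60.5102, 48) (0, 48)]
10. shoelace: 883.5359

Area of P3's cell: 883.5359 (5 vertices)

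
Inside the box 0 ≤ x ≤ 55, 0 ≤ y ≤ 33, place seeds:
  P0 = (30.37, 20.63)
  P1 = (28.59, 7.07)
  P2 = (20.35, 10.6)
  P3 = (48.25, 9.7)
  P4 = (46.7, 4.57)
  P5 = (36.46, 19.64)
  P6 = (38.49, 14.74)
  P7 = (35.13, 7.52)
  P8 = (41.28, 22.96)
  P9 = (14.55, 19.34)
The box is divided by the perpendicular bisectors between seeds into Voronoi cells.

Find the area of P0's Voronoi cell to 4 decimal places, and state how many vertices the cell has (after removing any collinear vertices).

1. box [0,55]×[0,33]: [(0, 0) (55, 0) (55, 33) (0, 33)]
2. ⊥bis P0·P1 via (29.48,13.85): [(0, 17.7198) (55, 10.5) (55, 33) (0, 33)]  |A|=1038.9549
3. ⊥bis P0·P2 via (25.36,15.615): [(26.7708, 14.2056) (55, 10.5) (55, 33) (7.9576, 33)]  |A|=759.6439
4. ⊥bis P0·P3 via (39.31,15.165): [(26.7708, 14.2056) (37.8357, 12.7532) (50.2125, 33) (7.9576, 33)]  |A|=518.0793
5. ⊥bis P0·P4 via (38.535,12.6): [(26.7708, 14.2056) (37.8357, 12.7532) (50.2125, 33) (7.9576, 33)]  |A|=518.0793
6. ⊥bis P0·P5 via (33.415,20.135): [(26.7708, 14.2056) (32.3324, 13.4756) (35.5064, 33) (7.9576, 33)]  |A|=314.3329
7. ⊥bis P0·P6 via (34.43,17.685): [(26.7708, 14.2056) (31.4597, 13.5901) (32.6085, 15.1739) (35.5064, 33) (7.9576, 33)]  |A|=313.576
8. ⊥bis P0·P7 via (32.75,14.075): [(26.7708, 14.2056) (31.4265, 13.5945) (31.4758, 13.6124) (32.6085, 15.1739) (35.5064, 33) (7.9576, 33)]  |A|=313.5756
9. ⊥bis P0·P8 via (35.825,21.795): [(26.7708, 14.2056) (31.4265, 13.5945) (31.4758, 13.6124) (32.6085, 15.1739) (34.6098, 27.485) (33.432, 33) (7.9576, 33)]  |A|=307.8555
10. ⊥bis P0·P9 via (22.46,19.985): [(22.5908, 18.3815) (26.7708, 14.2056) (31.4265, 13.5945) (31.4758, 13.6124) (32.6085, 15.1739) (34.6098, 27.485) (33.432, 33) (21.3987, 33)]  |A|=209.6113
11. canonical 8-gon: [(22.5908, 18.3815) (26.7708, 14.2056) (31.4265, 13.5945) (31.4758, 13.6124) (32.6085, 15.1739) (34.6098, 27.485) (33.432, 33) (21.3987, 33)]
12. shoelace: 209.6113

Area of P0's cell: 209.6113 (8 vertices)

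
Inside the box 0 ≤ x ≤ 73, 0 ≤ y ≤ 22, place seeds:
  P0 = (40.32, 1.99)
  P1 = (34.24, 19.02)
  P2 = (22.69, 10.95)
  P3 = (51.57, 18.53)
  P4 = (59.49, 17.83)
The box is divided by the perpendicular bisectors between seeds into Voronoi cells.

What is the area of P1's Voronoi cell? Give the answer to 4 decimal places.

Area of P1's cell: 174.7239

1. box [0,73]×[0,22]: [(0, 0) (73, 0) (73, 22) (0, 22)]
2. ⊥bis P1·P0 via (37.28,10.505): [(0, 0) (7.8556, 0) (69.4773, 22) (0, 22)]  |A|=850.6627
3. ⊥bis P1·P2 via (28.465,14.985): [(32.7301, 8.8806) (69.4773, 22) (23.5636, 22)]  |A|=301.1798
4. ⊥bis P1·P3 via (42.905,18.775): [(32.7301, 8.8806) (42.7261, 12.4494) (42.9962, 22) (23.5636, 22)]  |A|=174.7239
5. ⊥bis P1·P4 via (46.865,18.425): [(32.7301, 8.8806) (42.7261, 12.4494) (42.9962, 22) (23.5636, 22)]  |A|=174.7239
6. canonical 4-gon: [(32.7301, 8.8806) (42.7261, 12.4494) (42.9962, 22) (23.5636, 22)]
7. shoelace: 174.7239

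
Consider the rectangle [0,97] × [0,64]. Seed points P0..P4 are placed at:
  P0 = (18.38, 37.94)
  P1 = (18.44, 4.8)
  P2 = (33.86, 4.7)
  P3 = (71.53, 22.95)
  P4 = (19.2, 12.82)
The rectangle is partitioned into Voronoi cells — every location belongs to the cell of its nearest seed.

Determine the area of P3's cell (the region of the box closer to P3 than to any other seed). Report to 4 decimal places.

Area of P3's cell: 2957.0097

1. box [0,97]×[0,64]: [(0, 0) (97, 0) (97, 64) (0, 64)]
2. ⊥bis P3·P0 via (44.955,30.445): [(36.3685, 0) (97, 0) (97, 64) (54.4186, 64)]  |A|=3302.8122
3. ⊥bis P3·P1 via (44.985,13.875): [(42.4078, 21.4134) (49.7285, 0) (97, 0) (97, 64) (54.4186, 64)]  |A|=3159.771
4. ⊥bis P3·P2 via (52.695,13.825): [(44.8402, 30.0381) (59.3928, 0) (97, 0) (97, 64) (54.4186, 64)]  |A|=2957.0097
5. ⊥bis P3·P4 via (45.365,17.885): [(44.8402, 30.0381) (59.3928, 0) (97, 0) (97, 64) (54.4186, 64)]  |A|=2957.0097
6. canonical 5-gon: [(44.8402, 30.0381) (59.3928, 0) (97, 0) (97, 64) (54.4186, 64)]
7. shoelace: 2957.0097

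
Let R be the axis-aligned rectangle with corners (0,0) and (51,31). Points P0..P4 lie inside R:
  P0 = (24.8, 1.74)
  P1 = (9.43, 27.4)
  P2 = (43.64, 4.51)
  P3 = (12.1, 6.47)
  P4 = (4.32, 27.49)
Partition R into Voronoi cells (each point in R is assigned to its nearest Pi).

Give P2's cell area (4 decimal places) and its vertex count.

1. box [0,51]×[0,31]: [(0, 0) (51, 0) (51, 31) (0, 31)]
2. ⊥bis P2·P0 via (34.22,3.125): [(34.6795, 0) (51, 0) (51, 31) (30.1216, 31)]  |A|=576.5835
3. ⊥bis P2·P1 via (26.535,15.955): [(31.289, 23.06) (34.6795, 0) (51, 0) (51, 31) (36.6016, 31)]  |A|=550.8578
4. ⊥bis P2·P3 via (27.87,5.49): [(31.289, 23.06) (34.6795, 0) (51, 0) (51, 31) (36.6016, 31)]  |A|=550.8578
5. ⊥bis P2·P4 via (23.98,16): [(31.289, 23.06) (34.6795, 0) (51, 0) (51, 31) (36.6016, 31)]  |A|=550.8578
6. canonical 5-gon: [(31.289, 23.06) (34.6795, 0) (51, 0) (51, 31) (36.6016, 31)]
7. shoelace: 550.8578

Area of P2's cell: 550.8578 (5 vertices)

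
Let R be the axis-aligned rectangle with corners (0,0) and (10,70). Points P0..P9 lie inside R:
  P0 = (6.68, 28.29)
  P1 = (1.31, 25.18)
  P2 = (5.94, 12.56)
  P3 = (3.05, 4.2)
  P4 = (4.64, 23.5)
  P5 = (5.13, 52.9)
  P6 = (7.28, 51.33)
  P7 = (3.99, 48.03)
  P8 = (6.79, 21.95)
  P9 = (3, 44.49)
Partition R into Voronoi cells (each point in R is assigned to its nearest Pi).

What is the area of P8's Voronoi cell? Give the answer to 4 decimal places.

Area of P8's cell: 42.2090

1. box [0,10]×[0,70]: [(0, 0) (10, 0) (10, 70) (0, 70)]
2. ⊥bis P8·P0 via (6.735,25.12): [(0, 25.0031) (0, 0) (10, 0) (10, 25.1766)]  |A|=250.899
3. ⊥bis P8·P1 via (4.05,23.565): [(4.9483, 25.089) (0, 16.6938) (0, 0) (10, 0) (10, 25.1766)]  |A|=230.3405
4. ⊥bis P8·P2 via (6.365,17.255): [(4.9483, 25.089) (0.6364, 17.7736) (10, 16.926) (10, 25.1766)]  |A|=56.9168
5. ⊥bis P8·P3 via (4.92,13.075): [(4.9483, 25.089) (0.6364, 17.7736) (10, 16.926) (10, 25.1766)]  |A|=56.9168
6. ⊥bis P8·P4 via (5.715,22.725): [(7.4506, 25.1324) (2.0529, 17.6453) (10, 16.926) (10, 25.1766)]  |A|=42.209
7. ⊥bis P8·P5 via (5.96,37.425): [(7.4506, 25.1324) (2.0529, 17.6453) (10, 16.926) (10, 25.1766)]  |A|=42.209
8. ⊥bis P8·P6 via (7.035,36.64): [(7.4506, 25.1324) (2.0529, 17.6453) (10, 16.926) (10, 25.1766)]  |A|=42.209
9. ⊥bis P8·P7 via (5.39,34.99): [(7.4506, 25.1324) (2.0529, 17.6453) (10, 16.926) (10, 25.1766)]  |A|=42.209
10. ⊥bis P8·P9 via (4.895,33.22): [(7.4506, 25.1324) (2.0529, 17.6453) (10, 16.926) (10, 25.1766)]  |A|=42.209
11. canonical 4-gon: [(7.4506, 25.1324) (2.0529, 17.6453) (10, 16.926) (10, 25.1766)]
12. shoelace: 42.209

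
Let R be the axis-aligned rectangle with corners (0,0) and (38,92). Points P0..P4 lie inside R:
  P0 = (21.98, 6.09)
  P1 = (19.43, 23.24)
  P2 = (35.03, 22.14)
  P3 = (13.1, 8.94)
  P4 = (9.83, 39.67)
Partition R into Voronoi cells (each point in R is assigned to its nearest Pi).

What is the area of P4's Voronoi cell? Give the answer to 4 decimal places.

1. box [0,38]×[0,92]: [(0, 0) (38, 0) (38, 92) (0, 92)]
2. ⊥bis P4·P0 via (15.905,22.88): [(0, 17.1252) (38, 30.8745) (38, 92) (0, 92)]  |A|=2584.0061
3. ⊥bis P4·P1 via (14.63,31.455): [(0, 22.9067) (38, 45.11) (38, 92) (0, 92)]  |A|=2203.6816
4. ⊥bis P4·P2 via (22.43,30.905): [(0, 22.9067) (28.416, 39.5101) (38, 53.2874) (38, 92) (0, 92)]  |A|=2164.4956
5. ⊥bis P4·P3 via (11.465,24.305): [(0, 23.085) (0.373, 23.1247) (28.416, 39.5101) (38, 53.2874) (38, 92) (0, 92)]  |A|=2164.4624
6. canonical 6-gon: [(0, 23.085) (0.373, 23.1247) (28.416, 39.5101) (38, 53.2874) (38, 92) (0, 92)]
7. shoelace: 2164.4624

Area of P4's cell: 2164.4624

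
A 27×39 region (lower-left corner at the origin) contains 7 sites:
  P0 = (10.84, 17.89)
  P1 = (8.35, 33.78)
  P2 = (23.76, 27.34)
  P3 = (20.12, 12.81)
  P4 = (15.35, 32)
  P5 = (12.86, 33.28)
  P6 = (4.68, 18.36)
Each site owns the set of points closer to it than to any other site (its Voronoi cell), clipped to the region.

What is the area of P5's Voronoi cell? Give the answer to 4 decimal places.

1. box [0,27]×[0,39]: [(0, 0) (27, 0) (27, 39) (0, 39)]
2. ⊥bis P5·P0 via (11.85,25.585): [(0, 27.1404) (27, 23.5965) (27, 39) (0, 39)]  |A|=368.0524
3. ⊥bis P5·P1 via (10.605,33.53): [(9.7547, 25.86) (27, 23.5965) (27, 39) (11.2114, 39)]  |A|=236.55
4. ⊥bis P5·P2 via (18.31,30.31): [(9.7547, 25.86) (15.4758, 25.1091) (23.0457, 39) (11.2114, 39)]  |A|=120.3284
5. ⊥bis P5·P3 via (16.49,23.045): [(9.7547, 25.86) (15.4758, 25.1091) (23.0457, 39) (11.2114, 39)]  |A|=120.3284
6. ⊥bis P5·P4 via (14.105,32.64): [(9.7547, 25.86) (10.565, 25.7537) (17.3744, 39) (11.2114, 39)]  |A|=46.2199
7. ⊥bis P5·P6 via (8.77,25.82): [(9.7547, 25.86) (10.565, 25.7537) (17.3744, 39) (11.2114, 39)]  |A|=46.2199
8. canonical 4-gon: [(9.7547, 25.86) (10.565, 25.7537) (17.3744, 39) (11.2114, 39)]
9. shoelace: 46.2199

Area of P5's cell: 46.2199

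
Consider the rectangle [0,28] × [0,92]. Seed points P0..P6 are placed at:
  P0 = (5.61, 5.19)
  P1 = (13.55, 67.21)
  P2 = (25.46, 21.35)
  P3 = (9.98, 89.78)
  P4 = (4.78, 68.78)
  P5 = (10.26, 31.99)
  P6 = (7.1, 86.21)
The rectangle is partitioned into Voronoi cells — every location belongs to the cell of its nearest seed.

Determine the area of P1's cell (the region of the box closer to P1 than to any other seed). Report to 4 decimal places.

1. box [0,28]×[0,92]: [(0, 0) (28, 0) (28, 92) (0, 92)]
2. ⊥bis P1·P0 via (9.58,36.2): [(0, 37.4265) (28, 33.8418) (28, 92) (0, 92)]  |A|=1578.2442
3. ⊥bis P1·P2 via (19.505,44.28): [(0, 39.2145) (28, 46.4862) (28, 92) (0, 92)]  |A|=1376.1907
4. ⊥bis P1·P3 via (11.765,78.495): [(0, 76.6341) (0, 39.2145) (28, 46.4862) (28, 81.063)]  |A|=1007.9493
5. ⊥bis P1·P4 via (9.165,67.995): [(11.0237, 78.3777) (4.2084, 40.3074) (28, 46.4862) (28, 81.063)]  |A|=725.3149
6. ⊥bis P1·P5 via (11.905,49.6): [(11.0237, 78.3777) (5.9712, 50.1543) (28, 48.0965) (28, 81.063)]  |A|=595.8872
7. ⊥bis P1·P6 via (10.325,76.71): [(18.9143, 79.6258) (10.751, 76.8546) (5.9712, 50.1543) (28, 48.0965) (28, 81.063)]  |A|=590.0483
8. canonical 5-gon: [(18.9143, 79.6258) (10.751, 76.8546) (5.9712, 50.1543) (28, 48.0965) (28, 81.063)]
9. shoelace: 590.0483

Area of P1's cell: 590.0483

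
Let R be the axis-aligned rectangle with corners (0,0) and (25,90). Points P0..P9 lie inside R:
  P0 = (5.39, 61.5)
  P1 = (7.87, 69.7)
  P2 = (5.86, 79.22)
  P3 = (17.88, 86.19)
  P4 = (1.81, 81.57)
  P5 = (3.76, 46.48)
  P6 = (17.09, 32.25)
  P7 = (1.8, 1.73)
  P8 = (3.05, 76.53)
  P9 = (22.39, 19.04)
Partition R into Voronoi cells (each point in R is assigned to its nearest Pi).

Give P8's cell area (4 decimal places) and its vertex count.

1. box [0,25]×[0,90]: [(0, 0) (25, 0) (25, 90) (0, 90)]
2. ⊥bis P8·P0 via (4.22,69.015): [(0, 68.358) (25, 72.2502) (25, 90) (0, 90)]  |A|=492.3975
3. ⊥bis P8·P1 via (5.46,73.115): [(0, 69.2618) (25, 86.9046) (25, 90) (0, 90)]  |A|=297.92
4. ⊥bis P8·P2 via (4.455,77.875): [(0, 82.5287) (0, 69.2618) (7.5797, 74.6109)]  |A|=50.2797
5. ⊥bis P8·P3 via (10.465,81.36): [(0, 82.5287) (0, 69.2618) (7.5797, 74.6109)]  |A|=50.2797
6. ⊥bis P8·P4 via (2.43,79.05): [(3.1586, 79.2293) (0, 78.4521) (0, 69.2618) (7.5797, 74.6109)]  |A|=43.8415
7. ⊥bis P8·P5 via (3.405,61.505): [(3.1586, 79.2293) (0, 78.4521) (0, 69.2618) (7.5797, 74.6109)]  |A|=43.8415
8. ⊥bis P8·P6 via (10.07,54.39): [(3.1586, 79.2293) (0, 78.4521) (0, 69.2618) (7.5797, 74.6109)]  |A|=43.8415
9. ⊥bis P8·P7 via (2.425,39.13): [(3.1586, 79.2293) (0, 78.4521) (0, 69.2618) (7.5797, 74.6109)]  |A|=43.8415
10. ⊥bis P8·P9 via (12.72,47.785): [(3.1586, 79.2293) (0, 78.4521) (0, 69.2618) (7.5797, 74.6109)]  |A|=43.8415
11. canonical 4-gon: [(3.1586, 79.2293) (0, 78.4521) (0, 69.2618) (7.5797, 74.6109)]
12. shoelace: 43.8415

Area of P8's cell: 43.8415 (4 vertices)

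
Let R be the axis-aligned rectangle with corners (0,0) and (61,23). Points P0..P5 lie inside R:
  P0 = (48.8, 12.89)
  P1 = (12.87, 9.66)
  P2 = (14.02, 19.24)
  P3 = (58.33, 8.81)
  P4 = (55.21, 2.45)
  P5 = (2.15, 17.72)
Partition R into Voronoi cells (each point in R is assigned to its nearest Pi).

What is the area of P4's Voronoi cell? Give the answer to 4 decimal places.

Area of P4's cell: 99.6896

1. box [0,61]×[0,23]: [(0, 0) (61, 0) (61, 23) (0, 23)]
2. ⊥bis P4·P0 via (52.005,7.67): [(39.5128, 0) (61, 0) (61, 13.1928)]  |A|=141.7379
3. ⊥bis P4·P1 via (34.04,6.055): [(39.5128, 0) (61, 0) (61, 13.1928)]  |A|=141.7379
4. ⊥bis P4·P2 via (34.615,10.845): [(39.5128, 0) (61, 0) (61, 13.1928)]  |A|=141.7379
5. ⊥bis P4·P3 via (56.77,5.63): [(52.2744, 7.8354) (39.5128, 0) (61, 0) (61, 3.5549)]  |A|=99.6896
6. ⊥bis P4·P5 via (28.68,10.085): [(52.2744, 7.8354) (39.5128, 0) (61, 0) (61, 3.5549)]  |A|=99.6896
7. canonical 4-gon: [(52.2744, 7.8354) (39.5128, 0) (61, 0) (61, 3.5549)]
8. shoelace: 99.6896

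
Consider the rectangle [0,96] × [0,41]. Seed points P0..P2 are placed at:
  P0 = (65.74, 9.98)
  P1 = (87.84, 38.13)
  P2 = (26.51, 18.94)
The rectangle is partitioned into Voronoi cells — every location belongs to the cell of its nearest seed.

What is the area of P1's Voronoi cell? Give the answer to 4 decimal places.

Area of P1's cell: 653.2388

1. box [0,96]×[0,41]: [(0, 0) (96, 0) (96, 41) (0, 41)]
2. ⊥bis P1·P0 via (76.79,24.055): [(96, 8.9736) (96, 41) (55.2062, 41)]  |A|=653.2388
3. ⊥bis P1·P2 via (57.175,28.535): [(96, 8.9736) (96, 41) (55.2062, 41)]  |A|=653.2388
4. canonical 3-gon: [(96, 8.9736) (96, 41) (55.2062, 41)]
5. shoelace: 653.2388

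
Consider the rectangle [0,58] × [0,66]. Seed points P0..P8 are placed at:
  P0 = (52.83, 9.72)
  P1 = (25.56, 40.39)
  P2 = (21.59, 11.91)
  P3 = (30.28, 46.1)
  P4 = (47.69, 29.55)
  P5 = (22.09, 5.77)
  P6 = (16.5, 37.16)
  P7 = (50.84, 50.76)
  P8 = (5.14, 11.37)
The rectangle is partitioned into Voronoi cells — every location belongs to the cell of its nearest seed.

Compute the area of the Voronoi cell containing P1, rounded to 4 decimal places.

Area of P1's cell: 238.4441

1. box [0,58]×[0,66]: [(0, 0) (58, 0) (58, 66) (0, 66)]
2. ⊥bis P1·P0 via (39.195,25.055): [(0, 0) (11.0162, 0) (58, 41.7753) (58, 66) (0, 66)]  |A|=2846.6175
3. ⊥bis P1·P2 via (23.575,26.15): [(0, 29.4363) (38.1427, 24.1193) (58, 41.7753) (58, 66) (0, 66)]  |A|=2152.3775
4. ⊥bis P1·P3 via (27.92,43.245): [(0, 29.4363) (38.1427, 24.1193) (44.3646, 29.6515) (0.3922, 66) (0, 66)]  |A|=940.2446
5. ⊥bis P1·P4 via (36.625,34.97): [(0, 29.4363) (31.7467, 25.0109) (37.0013, 35.7382) (0.3922, 66) (0, 66)]  |A|=864.293
6. ⊥bis P1·P5 via (23.825,23.08): [(0, 29.4363) (31.7467, 25.0109) (37.0013, 35.7382) (0.3922, 66) (0, 66)]  |A|=864.293
7. ⊥bis P1·P6 via (21.03,38.775): [(25.6333, 25.8631) (31.7467, 25.0109) (37.0013, 35.7382) (15.8916, 53.1879)]  |A|=238.4441
8. ⊥bis P1·P7 via (38.2,45.575): [(25.6333, 25.8631) (31.7467, 25.0109) (37.0013, 35.7382) (15.8916, 53.1879)]  |A|=238.4441
9. ⊥bis P1·P8 via (15.35,25.88): [(25.6333, 25.8631) (31.7467, 25.0109) (37.0013, 35.7382) (15.8916, 53.1879)]  |A|=238.4441
10. canonical 4-gon: [(25.6333, 25.8631) (31.7467, 25.0109) (37.0013, 35.7382) (15.8916, 53.1879)]
11. shoelace: 238.4441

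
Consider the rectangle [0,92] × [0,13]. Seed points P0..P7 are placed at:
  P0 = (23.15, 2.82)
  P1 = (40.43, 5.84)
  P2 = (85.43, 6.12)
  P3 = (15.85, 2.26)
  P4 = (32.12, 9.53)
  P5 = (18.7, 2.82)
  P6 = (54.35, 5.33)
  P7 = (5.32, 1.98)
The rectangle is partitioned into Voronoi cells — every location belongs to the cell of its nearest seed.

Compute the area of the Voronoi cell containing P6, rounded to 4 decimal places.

Area of P6's cell: 291.8081

1. box [0,92]×[0,13]: [(0, 0) (92, 0) (92, 13) (0, 13)]
2. ⊥bis P6·P0 via (38.75,4.075): [(39.0778, 0) (92, 0) (92, 13) (38.032, 13)]  |A|=694.7861
3. ⊥bis P6·P1 via (47.39,5.585): [(47.1854, 0) (92, 0) (92, 13) (47.6617, 13)]  |A|=579.4942
4. ⊥bis P6·P2 via (69.89,5.725): [(47.1854, 0) (70.0355, 0) (69.7051, 13) (47.6617, 13)]  |A|=291.8081
5. ⊥bis P6·P3 via (35.1,3.795): [(47.1854, 0) (70.0355, 0) (69.7051, 13) (47.6617, 13)]  |A|=291.8081
6. ⊥bis P6·P4 via (43.235,7.43): [(47.1854, 0) (70.0355, 0) (69.7051, 13) (47.6617, 13)]  |A|=291.8081
7. ⊥bis P6·P5 via (36.525,4.075): [(47.1854, 0) (70.0355, 0) (69.7051, 13) (47.6617, 13)]  |A|=291.8081
8. ⊥bis P6·P7 via (29.835,3.655): [(47.1854, 0) (70.0355, 0) (69.7051, 13) (47.6617, 13)]  |A|=291.8081
9. canonical 4-gon: [(47.1854, 0) (70.0355, 0) (69.7051, 13) (47.6617, 13)]
10. shoelace: 291.8081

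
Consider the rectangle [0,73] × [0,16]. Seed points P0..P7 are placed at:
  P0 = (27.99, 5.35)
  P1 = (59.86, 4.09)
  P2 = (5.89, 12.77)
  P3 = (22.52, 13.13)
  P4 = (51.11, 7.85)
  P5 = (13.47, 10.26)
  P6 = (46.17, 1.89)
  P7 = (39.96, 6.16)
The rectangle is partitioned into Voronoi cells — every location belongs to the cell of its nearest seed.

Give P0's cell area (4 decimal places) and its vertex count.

1. box [0,73]×[0,16]: [(0, 0) (73, 0) (73, 16) (0, 16)]
2. ⊥bis P0·P1 via (43.925,4.72): [(0, 0) (43.7384, 0) (44.371, 16) (0, 16)]  |A|=704.8748
3. ⊥bis P0·P2 via (16.94,9.06): [(13.8981, 0) (43.7384, 0) (44.371, 16) (19.2701, 16)]  |A|=439.5291
4. ⊥bis P0·P3 via (25.255,9.24): [(14.4498, 1.643) (13.8981, 0) (43.7384, 0) (44.371, 16) (34.8698, 16)]  |A|=327.5468
5. ⊥bis P0·P4 via (39.55,6.6): [(14.4498, 1.643) (13.8981, 0) (40.2637, 0) (38.5336, 16) (34.8698, 16)]  |A|=253.0498
6. ⊥bis P0·P5 via (20.73,7.805): [(19.9552, 5.5138) (18.0907, 0) (40.2637, 0) (38.5336, 16) (34.8698, 16)]  |A|=238.0362
7. ⊥bis P0·P6 via (37.08,3.62): [(19.9552, 5.5138) (18.0907, 0) (36.391, 0) (38.8606, 12.9758) (38.5336, 16) (34.8698, 16)]  |A|=212.911
8. ⊥bis P0·P7 via (33.975,5.755): [(33.3539, 14.9342) (19.9552, 5.5138) (18.0907, 0) (34.3644, 0)]  |A|=149.6739
9. canonical 4-gon: [(33.3539, 14.9342) (19.9552, 5.5138) (18.0907, 0) (34.3644, 0)]
10. shoelace: 149.6739

Area of P0's cell: 149.6739 (4 vertices)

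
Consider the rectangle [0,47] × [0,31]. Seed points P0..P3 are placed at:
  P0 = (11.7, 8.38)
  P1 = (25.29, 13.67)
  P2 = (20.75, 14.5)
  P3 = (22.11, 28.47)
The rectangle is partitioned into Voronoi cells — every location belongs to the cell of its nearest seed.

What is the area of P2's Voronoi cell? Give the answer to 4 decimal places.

Area of P2's cell: 137.0102

1. box [0,47]×[0,31]: [(0, 0) (47, 0) (47, 31) (0, 31)]
2. ⊥bis P2·P0 via (16.225,11.44): [(23.9612, 0) (47, 0) (47, 31) (2.9977, 31)]  |A|=1039.137
3. ⊥bis P2·P1 via (23.02,14.085): [(21.1933, 4.0931) (26.1124, 31) (2.9977, 31)]  |A|=310.9725
4. ⊥bis P2·P3 via (21.43,21.485): [(8.5866, 22.7353) (21.1933, 4.0931) (24.3214, 21.2035)]  |A|=137.0102
5. canonical 3-gon: [(8.5866, 22.7353) (21.1933, 4.0931) (24.3214, 21.2035)]
6. shoelace: 137.0102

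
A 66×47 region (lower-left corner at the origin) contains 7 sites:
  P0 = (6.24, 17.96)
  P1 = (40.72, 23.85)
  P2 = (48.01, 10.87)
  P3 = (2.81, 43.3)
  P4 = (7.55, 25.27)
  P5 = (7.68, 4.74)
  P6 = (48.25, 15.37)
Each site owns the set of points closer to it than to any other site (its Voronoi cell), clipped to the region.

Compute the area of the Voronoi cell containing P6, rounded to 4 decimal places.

1. box [0,66]×[0,47]: [(0, 0) (66, 0) (66, 47) (0, 47)]
2. ⊥bis P6·P0 via (27.245,16.665): [(26.2176, 0) (66, 0) (66, 47) (29.1152, 47)]  |A|=1801.6796
3. ⊥bis P6·P1 via (44.485,19.61): [(26.4386, 3.5853) (26.2176, 0) (66, 0) (66, 38.7147)]  |A|=837.1202
4. ⊥bis P6·P2 via (48.13,13.12): [(37.7968, 13.6711) (66, 12.1669) (66, 38.7147)]  |A|=374.3656
5. ⊥bis P6·P3 via (25.53,29.335): [(37.7968, 13.6711) (66, 12.1669) (66, 38.7147)]  |A|=374.3656
6. ⊥bis P6·P4 via (27.9,20.32): [(37.7968, 13.6711) (66, 12.1669) (66, 38.7147)]  |A|=374.3656
7. ⊥bis P6·P5 via (27.965,10.055): [(37.7968, 13.6711) (66, 12.1669) (66, 38.7147)]  |A|=374.3656
8. canonical 3-gon: [(37.7968, 13.6711) (66, 12.1669) (66, 38.7147)]
9. shoelace: 374.3656

Area of P6's cell: 374.3656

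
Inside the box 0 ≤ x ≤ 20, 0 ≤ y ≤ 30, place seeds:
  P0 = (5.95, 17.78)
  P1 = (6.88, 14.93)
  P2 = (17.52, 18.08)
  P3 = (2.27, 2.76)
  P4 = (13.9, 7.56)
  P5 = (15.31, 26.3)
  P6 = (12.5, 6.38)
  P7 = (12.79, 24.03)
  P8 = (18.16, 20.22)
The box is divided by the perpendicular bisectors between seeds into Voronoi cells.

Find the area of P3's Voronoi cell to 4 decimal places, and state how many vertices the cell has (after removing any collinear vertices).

Area of P3's cell: 69.3782 (4 vertices)

1. box [0,20]×[0,30]: [(0, 0) (20, 0) (20, 30) (0, 30)]
2. ⊥bis P3·P0 via (4.11,10.27): [(0, 11.277) (0, 0) (20, 0) (20, 6.3768)]  |A|=176.5382
3. ⊥bis P3·P1 via (4.575,8.845): [(0, 10.578) (0, 0) (20, 0) (20, 3.002)]  |A|=135.8002
4. ⊥bis P3·P2 via (9.895,10.42): [(15.7173, 4.6243) (0, 10.578) (0, 0) (20, 0) (20, 0.3612)]  |A|=130.1452
5. ⊥bis P3·P4 via (8.085,5.16): [(6.9327, 7.9519) (0, 10.578) (0, 0) (10.2147, 0)]  |A|=77.2801
6. ⊥bis P3·P5 via (8.79,14.53): [(6.9327, 7.9519) (0, 10.578) (0, 0) (10.2147, 0)]  |A|=77.2801
7. ⊥bis P3·P6 via (7.385,4.57): [(6.073, 8.2775) (0, 10.578) (0, 0) (9.0021, 0)]  |A|=69.3782
8. ⊥bis P3·P7 via (7.53,13.395): [(6.073, 8.2775) (0, 10.578) (0, 0) (9.0021, 0)]  |A|=69.3782
9. ⊥bis P3·P8 via (10.215,11.49): [(6.073, 8.2775) (0, 10.578) (0, 0) (9.0021, 0)]  |A|=69.3782
10. canonical 4-gon: [(6.073, 8.2775) (0, 10.578) (0, 0) (9.0021, 0)]
11. shoelace: 69.3782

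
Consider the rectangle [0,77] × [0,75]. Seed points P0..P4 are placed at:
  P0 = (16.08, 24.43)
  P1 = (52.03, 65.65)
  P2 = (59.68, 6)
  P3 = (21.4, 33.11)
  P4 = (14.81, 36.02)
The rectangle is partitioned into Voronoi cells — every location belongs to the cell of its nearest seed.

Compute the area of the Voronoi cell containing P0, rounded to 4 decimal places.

1. box [0,77]×[0,75]: [(0, 0) (77, 0) (77, 75) (0, 75)]
2. ⊥bis P0·P1 via (34.055,45.04): [(0, 74.741) (0, 0) (77, 0) (77, 7.5855)]  |A|=3169.5738
3. ⊥bis P0·P2 via (37.88,15.215): [(46.061, 34.5689) (0, 74.741) (0, 0) (31.4485, 0)]  |A|=2264.8961
4. ⊥bis P0·P3 via (18.74,28.77): [(38.4924, 16.6637) (0, 40.2558) (0, 0) (31.4485, 0)]  |A|=1036.7953
5. ⊥bis P0·P4 via (15.445,30.225): [(38.4924, 16.6637) (16.2264, 30.3106) (0, 28.5326) (0, 0) (31.4485, 0)]  |A|=941.6826
6. canonical 5-gon: [(38.4924, 16.6637) (16.2264, 30.3106) (0, 28.5326) (0, 0) (31.4485, 0)]
7. shoelace: 941.6826

Area of P0's cell: 941.6826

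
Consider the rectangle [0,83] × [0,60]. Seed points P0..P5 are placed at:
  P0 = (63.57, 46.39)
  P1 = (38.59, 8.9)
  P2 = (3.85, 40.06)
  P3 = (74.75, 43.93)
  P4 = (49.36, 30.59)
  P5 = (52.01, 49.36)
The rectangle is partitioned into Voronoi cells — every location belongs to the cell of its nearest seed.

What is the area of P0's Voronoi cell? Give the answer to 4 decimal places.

Area of P0's cell: 303.2208

1. box [0,83]×[0,60]: [(0, 0) (83, 0) (83, 60) (0, 60)]
2. ⊥bis P0·P1 via (51.08,27.645): [(83, 6.3764) (83, 60) (2.5216, 60)]  |A|=2157.7728
3. ⊥bis P0·P2 via (33.71,43.225): [(34.1669, 38.9144) (83, 6.3764) (83, 60) (31.9319, 60)]  |A|=1847.7052
4. ⊥bis P0·P3 via (69.16,45.16): [(34.1669, 38.9144) (63.487, 19.378) (72.4253, 60) (31.9319, 60)]  |A|=1109.7455
5. ⊥bis P0·P4 via (56.465,38.49): [(65.8376, 30.0606) (72.4253, 60) (32.5482, 60)]  |A|=596.949
6. ⊥bis P0·P5 via (57.79,47.875): [(55.5827, 39.2835) (65.8376, 30.0606) (72.4253, 60) (60.9052, 60)]  |A|=303.2208
7. canonical 4-gon: [(55.5827, 39.2835) (65.8376, 30.0606) (72.4253, 60) (60.9052, 60)]
8. shoelace: 303.2208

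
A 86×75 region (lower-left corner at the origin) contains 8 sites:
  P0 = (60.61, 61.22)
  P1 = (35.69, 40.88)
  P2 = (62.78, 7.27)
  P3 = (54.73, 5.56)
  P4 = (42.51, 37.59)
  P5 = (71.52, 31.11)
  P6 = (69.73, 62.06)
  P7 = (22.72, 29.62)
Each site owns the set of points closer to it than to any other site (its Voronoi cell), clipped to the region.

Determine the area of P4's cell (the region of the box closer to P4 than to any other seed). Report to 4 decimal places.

Area of P4's cell: 533.9279

1. box [0,86]×[0,75]: [(0, 0) (86, 0) (86, 75) (0, 75)]
2. ⊥bis P4·P0 via (51.56,49.405): [(0, 0) (86, 0) (86, 23.0248) (18.1451, 75) (0, 75)]  |A|=4686.614
3. ⊥bis P4·P1 via (39.1,39.235): [(20.1729, 0) (86, 0) (86, 23.0248) (46.0442, 53.63)]  |A|=2225.1412
4. ⊥bis P4·P2 via (52.645,22.43): [(20.6864, 1.0645) (70.87, 34.614) (46.0442, 53.63)]  |A|=893.5899
5. ⊥bis P4·P3 via (48.62,21.575): [(26.5118, 13.1403) (55.0163, 24.0153) (70.87, 34.614) (46.0442, 53.63)]  |A|=753.158
6. ⊥bis P4·P5 via (57.015,34.35): [(26.5118, 13.1403) (54.6777, 23.8861) (59.0896, 43.6375) (46.0442, 53.63)]  |A|=616.1423
7. ⊥bis P4·P6 via (56.12,49.825): [(26.5118, 13.1403) (54.6777, 23.8861) (59.0896, 43.6375) (46.0442, 53.63)]  |A|=616.1423
8. ⊥bis P4·P7 via (32.615,33.605): [(34.3299, 29.3468) (38.9462, 17.8843) (54.6777, 23.8861) (59.0896, 43.6375) (46.0442, 53.63)]  |A|=533.9279
9. canonical 5-gon: [(34.3299, 29.3468) (38.9462, 17.8843) (54.6777, 23.8861) (59.0896, 43.6375) (46.0442, 53.63)]
10. shoelace: 533.9279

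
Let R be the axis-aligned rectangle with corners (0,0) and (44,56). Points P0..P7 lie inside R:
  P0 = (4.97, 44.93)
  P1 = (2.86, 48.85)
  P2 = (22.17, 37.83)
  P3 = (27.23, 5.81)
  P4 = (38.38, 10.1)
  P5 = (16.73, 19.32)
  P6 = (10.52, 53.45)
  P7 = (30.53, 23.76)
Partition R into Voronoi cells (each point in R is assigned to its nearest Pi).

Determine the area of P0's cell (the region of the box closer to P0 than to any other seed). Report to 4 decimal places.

1. box [0,44]×[0,56]: [(0, 0) (44, 0) (44, 56) (0, 56)]
2. ⊥bis P0·P1 via (3.915,46.89): [(0, 44.7827) (0, 0) (44, 0) (44, 56) (20.8397, 56)]  |A|=2347.1171
3. ⊥bis P0·P2 via (13.57,41.38): [(19.2523, 55.1455) (0, 44.7827) (0, 8.5062)]  |A|=349.2026
4. ⊥bis P0·P3 via (16.1,25.37): [(4.1557, 18.5735) (19.2523, 55.1455) (0, 44.7827) (0, 16.2088)]  |A|=333.1979
5. ⊥bis P0·P4 via (21.675,27.515): [(4.1557, 18.5735) (19.2523, 55.1455) (0, 44.7827) (0, 16.2088)]  |A|=333.1979
6. ⊥bis P0·P5 via (10.85,32.125): [(9.4923, 31.5015) (19.2523, 55.1455) (0, 44.7827) (0, 27.1427)]  |A|=260.7512
7. ⊥bis P0·P6 via (7.745,49.19): [(9.4923, 31.5015) (14.8763, 44.5446) (7.9454, 49.0594) (0, 44.7827) (0, 27.1427)]  |A|=214.1359
8. ⊥bis P0·P7 via (17.75,34.345): [(9.4923, 31.5015) (14.8763, 44.5446) (7.9454, 49.0594) (0, 44.7827) (0, 27.1427)]  |A|=214.1359
9. canonical 5-gon: [(9.4923, 31.5015) (14.8763, 44.5446) (7.9454, 49.0594) (0, 44.7827) (0, 27.1427)]
10. shoelace: 214.1359

Area of P0's cell: 214.1359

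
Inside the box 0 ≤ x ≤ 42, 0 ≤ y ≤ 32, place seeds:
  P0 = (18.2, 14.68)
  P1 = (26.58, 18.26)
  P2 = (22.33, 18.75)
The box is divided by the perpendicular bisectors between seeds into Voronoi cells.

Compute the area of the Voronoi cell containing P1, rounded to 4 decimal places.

1. box [0,42]×[0,32]: [(0, 0) (42, 0) (42, 32) (0, 32)]
2. ⊥bis P1·P0 via (22.39,16.47): [(29.4261, 0) (42, 0) (42, 32) (15.7555, 32)]  |A|=621.0948
3. ⊥bis P1·P2 via (24.455,18.505): [(23.8314, 13.096) (29.4261, 0) (42, 0) (42, 32) (26.0109, 32)]  |A|=524.1607
4. canonical 5-gon: [(23.8314, 13.096) (29.4261, 0) (42, 0) (42, 32) (26.0109, 32)]
5. shoelace: 524.1607

Area of P1's cell: 524.1607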